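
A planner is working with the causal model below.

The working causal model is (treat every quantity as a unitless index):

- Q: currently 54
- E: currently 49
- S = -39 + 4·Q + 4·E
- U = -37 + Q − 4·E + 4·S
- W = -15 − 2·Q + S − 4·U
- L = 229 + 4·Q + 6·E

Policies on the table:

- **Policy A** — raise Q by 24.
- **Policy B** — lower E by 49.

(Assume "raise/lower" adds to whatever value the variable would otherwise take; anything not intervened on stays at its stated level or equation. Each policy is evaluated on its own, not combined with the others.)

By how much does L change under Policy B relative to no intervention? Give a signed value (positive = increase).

Baseline:
  Q = 54
  E = 49
  L = 229 + 4·54 + 6·49 = 739
Policy B (E − 49):
  Q = 54
  E = 49 − 49 = 0
  L = 229 + 4·54 + 6·0 = 445
Change in L: 445 − 739 = -294

-294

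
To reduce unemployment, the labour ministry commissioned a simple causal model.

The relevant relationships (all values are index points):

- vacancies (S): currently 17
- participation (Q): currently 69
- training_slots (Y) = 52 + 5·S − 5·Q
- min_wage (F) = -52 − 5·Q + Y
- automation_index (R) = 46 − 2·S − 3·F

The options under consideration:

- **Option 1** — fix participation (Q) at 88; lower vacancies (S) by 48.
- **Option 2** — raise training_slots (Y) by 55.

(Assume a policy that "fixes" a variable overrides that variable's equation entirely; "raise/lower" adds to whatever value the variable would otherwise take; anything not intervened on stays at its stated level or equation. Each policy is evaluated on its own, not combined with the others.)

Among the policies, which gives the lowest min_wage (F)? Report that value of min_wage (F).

Option 1 (Q := 88, S − 48):
  S = 17 − 48 = -31
  Q = 88
  Y = 52 + 5·(-31) − 5·88 = -543
  F = -52 − 5·88 + (-543) = -1035
Option 2 (Y + 55):
  S = 17
  Q = 69
  Y = 52 + 5·17 − 5·69 (+55 from intervention) = -153
  F = -52 − 5·69 + (-153) = -550
Comparing — Option 1: F=-1035, Option 2: F=-550. Lowest is -1035 (Option 1).

-1035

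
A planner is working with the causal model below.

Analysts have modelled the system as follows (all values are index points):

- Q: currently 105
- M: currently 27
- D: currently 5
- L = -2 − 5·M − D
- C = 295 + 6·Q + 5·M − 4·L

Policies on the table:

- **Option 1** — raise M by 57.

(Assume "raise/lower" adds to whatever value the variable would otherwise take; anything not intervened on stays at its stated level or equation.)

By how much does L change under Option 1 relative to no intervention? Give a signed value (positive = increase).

-285

Baseline:
  M = 27
  D = 5
  L = -2 − 5·27 − 5 = -142
Option 1 (M + 57):
  M = 27 + 57 = 84
  D = 5
  L = -2 − 5·84 − 5 = -427
Change in L: -427 − (-142) = -285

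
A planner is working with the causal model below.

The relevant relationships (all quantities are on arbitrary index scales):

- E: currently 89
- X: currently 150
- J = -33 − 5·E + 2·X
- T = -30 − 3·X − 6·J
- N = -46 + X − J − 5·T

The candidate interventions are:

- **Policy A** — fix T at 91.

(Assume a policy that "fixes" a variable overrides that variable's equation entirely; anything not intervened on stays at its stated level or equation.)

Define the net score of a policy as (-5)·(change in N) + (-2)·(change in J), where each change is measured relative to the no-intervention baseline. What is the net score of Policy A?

-12425

Baseline:
  E = 89
  X = 150
  J = -33 − 5·89 + 2·150 = -178
  T = -30 − 3·150 − 6·(-178) = 588
  N = -46 + 150 − (-178) − 5·588 = -2658
Policy A (T := 91):
  E = 89
  X = 150
  J = -33 − 5·89 + 2·150 = -178
  T = 91
  N = -46 + 150 − (-178) − 5·91 = -173
ΔN = -173 − (-2658) = 2485; ΔJ = -178 − (-178) = 0
Score = (-5)·2485 + (-2)·0 = -12425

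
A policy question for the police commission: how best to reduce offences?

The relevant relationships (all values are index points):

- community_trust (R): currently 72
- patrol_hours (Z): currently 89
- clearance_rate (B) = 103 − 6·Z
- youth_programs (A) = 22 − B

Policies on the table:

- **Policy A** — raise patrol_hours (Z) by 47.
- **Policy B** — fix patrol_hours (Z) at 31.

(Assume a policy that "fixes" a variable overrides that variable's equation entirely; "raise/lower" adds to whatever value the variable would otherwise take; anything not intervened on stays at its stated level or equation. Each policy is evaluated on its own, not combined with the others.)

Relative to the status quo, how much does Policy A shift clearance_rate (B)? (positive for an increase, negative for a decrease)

Baseline:
  Z = 89
  B = 103 − 6·89 = -431
Policy A (Z + 47):
  Z = 89 + 47 = 136
  B = 103 − 6·136 = -713
Change in B: -713 − (-431) = -282

-282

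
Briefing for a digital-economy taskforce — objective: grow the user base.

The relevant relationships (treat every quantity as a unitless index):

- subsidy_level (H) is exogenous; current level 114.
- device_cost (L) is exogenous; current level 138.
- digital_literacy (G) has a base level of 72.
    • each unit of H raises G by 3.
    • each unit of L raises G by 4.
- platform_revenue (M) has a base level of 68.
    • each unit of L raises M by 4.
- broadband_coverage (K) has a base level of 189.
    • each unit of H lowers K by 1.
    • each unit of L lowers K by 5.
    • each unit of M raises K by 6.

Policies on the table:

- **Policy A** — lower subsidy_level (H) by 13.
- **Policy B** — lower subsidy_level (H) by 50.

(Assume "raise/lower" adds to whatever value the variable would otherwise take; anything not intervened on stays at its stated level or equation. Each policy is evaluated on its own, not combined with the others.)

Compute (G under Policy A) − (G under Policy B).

Policy A (H − 13):
  H = 114 − 13 = 101
  L = 138
  G = 72 + 3·101 + 4·138 = 927
Policy B (H − 50):
  H = 114 − 50 = 64
  L = 138
  G = 72 + 3·64 + 4·138 = 816
G: 927 − 816 = 111

111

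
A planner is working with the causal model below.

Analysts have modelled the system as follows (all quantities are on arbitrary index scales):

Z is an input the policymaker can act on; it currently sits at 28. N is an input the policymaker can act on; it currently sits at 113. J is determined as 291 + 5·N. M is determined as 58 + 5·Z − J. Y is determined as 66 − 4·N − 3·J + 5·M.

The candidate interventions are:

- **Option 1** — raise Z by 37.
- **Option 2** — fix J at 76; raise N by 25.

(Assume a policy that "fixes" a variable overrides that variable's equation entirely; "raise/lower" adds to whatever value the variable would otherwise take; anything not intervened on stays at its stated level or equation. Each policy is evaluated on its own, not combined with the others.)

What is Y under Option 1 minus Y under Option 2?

Option 1 (Z + 37):
  Z = 28 + 37 = 65
  N = 113
  J = 291 + 5·113 = 856
  M = 58 + 5·65 − 856 = -473
  Y = 66 − 4·113 − 3·856 + 5·(-473) = -5319
Option 2 (J := 76, N + 25):
  Z = 28
  N = 113 + 25 = 138
  J = 76
  M = 58 + 5·28 − 76 = 122
  Y = 66 − 4·138 − 3·76 + 5·122 = -104
Y: -5319 − (-104) = -5215

-5215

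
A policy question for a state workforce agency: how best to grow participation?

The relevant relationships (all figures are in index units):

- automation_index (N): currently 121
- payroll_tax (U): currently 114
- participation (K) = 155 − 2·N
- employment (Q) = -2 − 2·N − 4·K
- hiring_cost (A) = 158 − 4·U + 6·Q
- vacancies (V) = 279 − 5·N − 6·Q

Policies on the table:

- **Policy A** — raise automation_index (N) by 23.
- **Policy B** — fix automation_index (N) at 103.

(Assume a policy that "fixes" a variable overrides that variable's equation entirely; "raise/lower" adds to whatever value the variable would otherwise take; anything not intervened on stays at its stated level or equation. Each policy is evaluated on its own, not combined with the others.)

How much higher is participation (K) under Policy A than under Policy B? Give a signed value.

Policy A (N + 23):
  N = 121 + 23 = 144
  K = 155 − 2·144 = -133
Policy B (N := 103):
  N = 103
  K = 155 − 2·103 = -51
K: -133 − (-51) = -82

-82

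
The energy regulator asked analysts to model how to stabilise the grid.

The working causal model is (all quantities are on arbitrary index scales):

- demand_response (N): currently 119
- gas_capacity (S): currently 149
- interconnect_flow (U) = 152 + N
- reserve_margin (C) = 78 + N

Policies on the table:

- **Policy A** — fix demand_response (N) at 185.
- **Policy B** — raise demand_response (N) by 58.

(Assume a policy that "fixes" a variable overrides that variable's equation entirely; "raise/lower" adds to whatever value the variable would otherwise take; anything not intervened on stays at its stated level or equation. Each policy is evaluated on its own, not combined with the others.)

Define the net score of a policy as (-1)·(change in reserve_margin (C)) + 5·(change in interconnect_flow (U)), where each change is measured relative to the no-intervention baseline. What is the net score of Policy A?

Baseline:
  N = 119
  U = 152 + 119 = 271
  C = 78 + 119 = 197
Policy A (N := 185):
  N = 185
  U = 152 + 185 = 337
  C = 78 + 185 = 263
ΔC = 263 − 197 = 66; ΔU = 337 − 271 = 66
Score = (-1)·66 + 5·66 = 264

264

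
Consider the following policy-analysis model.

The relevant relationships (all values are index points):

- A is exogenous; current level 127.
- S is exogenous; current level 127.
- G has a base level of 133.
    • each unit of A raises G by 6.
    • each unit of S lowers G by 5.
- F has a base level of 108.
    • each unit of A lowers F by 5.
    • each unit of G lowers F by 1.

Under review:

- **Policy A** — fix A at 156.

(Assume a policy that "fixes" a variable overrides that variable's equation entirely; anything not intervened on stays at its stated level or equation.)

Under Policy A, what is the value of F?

Policy A (A := 156):
  A = 156
  S = 127
  G = 133 + 6·156 − 5·127 = 434
  F = 108 − 5·156 − 434 = -1106

-1106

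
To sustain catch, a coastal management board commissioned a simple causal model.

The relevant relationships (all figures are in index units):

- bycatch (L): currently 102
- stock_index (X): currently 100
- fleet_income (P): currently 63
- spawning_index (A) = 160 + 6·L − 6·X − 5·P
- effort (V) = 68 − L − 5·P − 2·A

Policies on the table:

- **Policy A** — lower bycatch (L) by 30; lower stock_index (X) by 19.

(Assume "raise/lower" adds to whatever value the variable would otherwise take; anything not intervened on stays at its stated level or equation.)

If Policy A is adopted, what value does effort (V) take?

99

Policy A (L − 30, X − 19):
  L = 102 − 30 = 72
  X = 100 − 19 = 81
  P = 63
  A = 160 + 6·72 − 6·81 − 5·63 = -209
  V = 68 − 72 − 5·63 − 2·(-209) = 99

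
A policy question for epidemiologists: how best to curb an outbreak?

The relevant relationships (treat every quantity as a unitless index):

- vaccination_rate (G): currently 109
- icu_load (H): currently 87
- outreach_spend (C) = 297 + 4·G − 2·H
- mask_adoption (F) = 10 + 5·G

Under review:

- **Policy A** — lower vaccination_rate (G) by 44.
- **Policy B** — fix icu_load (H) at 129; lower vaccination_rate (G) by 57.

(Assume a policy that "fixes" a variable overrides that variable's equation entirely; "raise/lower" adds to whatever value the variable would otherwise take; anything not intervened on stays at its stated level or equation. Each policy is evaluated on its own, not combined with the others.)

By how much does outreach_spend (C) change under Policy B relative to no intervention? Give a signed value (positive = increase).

-312

Baseline:
  G = 109
  H = 87
  C = 297 + 4·109 − 2·87 = 559
Policy B (H := 129, G − 57):
  G = 109 − 57 = 52
  H = 129
  C = 297 + 4·52 − 2·129 = 247
Change in C: 247 − 559 = -312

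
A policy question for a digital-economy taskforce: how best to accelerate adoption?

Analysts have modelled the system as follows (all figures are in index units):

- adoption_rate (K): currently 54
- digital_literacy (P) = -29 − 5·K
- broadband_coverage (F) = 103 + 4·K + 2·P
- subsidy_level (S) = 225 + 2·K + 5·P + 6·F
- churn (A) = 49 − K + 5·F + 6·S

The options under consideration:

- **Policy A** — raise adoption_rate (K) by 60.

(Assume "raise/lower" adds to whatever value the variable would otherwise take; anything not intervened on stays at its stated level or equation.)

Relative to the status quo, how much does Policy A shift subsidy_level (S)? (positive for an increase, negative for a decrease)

Baseline:
  K = 54
  P = -29 − 5·54 = -299
  F = 103 + 4·54 + 2·(-299) = -279
  S = 225 + 2·54 + 5·(-299) + 6·(-279) = -2836
Policy A (K + 60):
  K = 54 + 60 = 114
  P = -29 − 5·114 = -599
  F = 103 + 4·114 + 2·(-599) = -639
  S = 225 + 2·114 + 5·(-599) + 6·(-639) = -6376
Change in S: -6376 − (-2836) = -3540

-3540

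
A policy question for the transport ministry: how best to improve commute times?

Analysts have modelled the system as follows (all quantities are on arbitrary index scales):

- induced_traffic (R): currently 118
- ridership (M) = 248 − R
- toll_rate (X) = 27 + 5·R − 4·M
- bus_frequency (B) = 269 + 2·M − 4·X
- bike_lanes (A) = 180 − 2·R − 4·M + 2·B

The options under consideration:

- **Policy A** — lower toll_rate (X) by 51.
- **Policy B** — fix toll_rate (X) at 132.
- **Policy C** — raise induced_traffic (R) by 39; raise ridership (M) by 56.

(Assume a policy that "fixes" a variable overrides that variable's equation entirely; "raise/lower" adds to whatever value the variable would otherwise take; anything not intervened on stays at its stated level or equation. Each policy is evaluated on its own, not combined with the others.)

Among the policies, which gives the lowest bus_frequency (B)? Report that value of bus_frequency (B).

Policy A (X − 51):
  R = 118
  M = 248 − 118 = 130
  X = 27 + 5·118 − 4·130 (−51 from intervention) = 46
  B = 269 + 2·130 − 4·46 = 345
Policy B (X := 132):
  R = 118
  M = 248 − 118 = 130
  X = 132
  B = 269 + 2·130 − 4·132 = 1
Policy C (R + 39, M + 56):
  R = 118 + 39 = 157
  M = 248 − 157 (+56 from intervention) = 147
  X = 27 + 5·157 − 4·147 = 224
  B = 269 + 2·147 − 4·224 = -333
Comparing — Policy A: B=345, Policy B: B=1, Policy C: B=-333. Lowest is -333 (Policy C).

-333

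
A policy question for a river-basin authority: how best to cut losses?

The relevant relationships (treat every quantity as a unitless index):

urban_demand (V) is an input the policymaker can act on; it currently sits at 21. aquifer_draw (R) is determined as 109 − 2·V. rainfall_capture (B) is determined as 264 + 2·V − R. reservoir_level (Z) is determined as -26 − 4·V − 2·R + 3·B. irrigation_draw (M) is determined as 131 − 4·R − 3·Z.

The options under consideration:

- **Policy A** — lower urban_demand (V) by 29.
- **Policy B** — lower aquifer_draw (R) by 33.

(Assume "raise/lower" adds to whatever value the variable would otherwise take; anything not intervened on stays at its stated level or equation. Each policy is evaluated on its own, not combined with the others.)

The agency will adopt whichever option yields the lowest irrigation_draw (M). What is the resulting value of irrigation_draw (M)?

Policy A (V − 29):
  V = 21 − 29 = -8
  R = 109 − 2·(-8) = 125
  B = 264 + 2·(-8) − 125 = 123
  Z = -26 − 4·(-8) − 2·125 + 3·123 = 125
  M = 131 − 4·125 − 3·125 = -744
Policy B (R − 33):
  V = 21
  R = 109 − 2·21 (−33 from intervention) = 34
  B = 264 + 2·21 − 34 = 272
  Z = -26 − 4·21 − 2·34 + 3·272 = 638
  M = 131 − 4·34 − 3·638 = -1919
Comparing — Policy A: M=-744, Policy B: M=-1919. Lowest is -1919 (Policy B).

-1919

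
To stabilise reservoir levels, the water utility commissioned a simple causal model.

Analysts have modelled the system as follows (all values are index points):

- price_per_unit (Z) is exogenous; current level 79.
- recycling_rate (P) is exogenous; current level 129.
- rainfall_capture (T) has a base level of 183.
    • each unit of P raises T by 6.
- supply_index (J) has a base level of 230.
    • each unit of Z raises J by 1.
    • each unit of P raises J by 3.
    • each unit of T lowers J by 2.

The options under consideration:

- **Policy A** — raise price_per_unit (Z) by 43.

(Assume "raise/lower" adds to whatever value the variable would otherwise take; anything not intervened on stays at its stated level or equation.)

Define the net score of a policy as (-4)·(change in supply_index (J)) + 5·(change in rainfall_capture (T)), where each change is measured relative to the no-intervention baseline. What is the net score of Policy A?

Baseline:
  Z = 79
  P = 129
  T = 183 + 6·129 = 957
  J = 230 + 79 + 3·129 − 2·957 = -1218
Policy A (Z + 43):
  Z = 79 + 43 = 122
  P = 129
  T = 183 + 6·129 = 957
  J = 230 + 122 + 3·129 − 2·957 = -1175
ΔJ = -1175 − (-1218) = 43; ΔT = 957 − 957 = 0
Score = (-4)·43 + 5·0 = -172

-172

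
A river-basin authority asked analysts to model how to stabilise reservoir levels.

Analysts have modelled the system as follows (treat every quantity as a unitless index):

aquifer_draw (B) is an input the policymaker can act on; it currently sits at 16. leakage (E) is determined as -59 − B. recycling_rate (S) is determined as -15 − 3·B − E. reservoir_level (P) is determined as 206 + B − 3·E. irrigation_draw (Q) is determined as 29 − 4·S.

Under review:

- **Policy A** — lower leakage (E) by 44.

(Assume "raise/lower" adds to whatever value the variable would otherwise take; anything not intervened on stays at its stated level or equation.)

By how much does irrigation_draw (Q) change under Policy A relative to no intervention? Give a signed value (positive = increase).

-176

Baseline:
  B = 16
  E = -59 − 16 = -75
  S = -15 − 3·16 − (-75) = 12
  Q = 29 − 4·12 = -19
Policy A (E − 44):
  B = 16
  E = -59 − 16 (−44 from intervention) = -119
  S = -15 − 3·16 − (-119) = 56
  Q = 29 − 4·56 = -195
Change in Q: -195 − (-19) = -176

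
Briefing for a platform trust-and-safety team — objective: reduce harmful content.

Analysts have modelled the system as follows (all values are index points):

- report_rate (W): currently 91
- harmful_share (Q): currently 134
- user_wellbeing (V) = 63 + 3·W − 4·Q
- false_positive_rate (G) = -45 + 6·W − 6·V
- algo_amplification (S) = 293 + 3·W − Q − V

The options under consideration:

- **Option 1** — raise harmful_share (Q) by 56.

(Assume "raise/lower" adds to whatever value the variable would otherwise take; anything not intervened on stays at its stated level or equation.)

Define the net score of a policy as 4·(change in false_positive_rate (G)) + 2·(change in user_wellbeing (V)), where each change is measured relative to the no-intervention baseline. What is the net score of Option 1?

Baseline:
  W = 91
  Q = 134
  V = 63 + 3·91 − 4·134 = -200
  G = -45 + 6·91 − 6·(-200) = 1701
Option 1 (Q + 56):
  W = 91
  Q = 134 + 56 = 190
  V = 63 + 3·91 − 4·190 = -424
  G = -45 + 6·91 − 6·(-424) = 3045
ΔG = 3045 − 1701 = 1344; ΔV = -424 − (-200) = -224
Score = 4·1344 + 2·(-224) = 4928

4928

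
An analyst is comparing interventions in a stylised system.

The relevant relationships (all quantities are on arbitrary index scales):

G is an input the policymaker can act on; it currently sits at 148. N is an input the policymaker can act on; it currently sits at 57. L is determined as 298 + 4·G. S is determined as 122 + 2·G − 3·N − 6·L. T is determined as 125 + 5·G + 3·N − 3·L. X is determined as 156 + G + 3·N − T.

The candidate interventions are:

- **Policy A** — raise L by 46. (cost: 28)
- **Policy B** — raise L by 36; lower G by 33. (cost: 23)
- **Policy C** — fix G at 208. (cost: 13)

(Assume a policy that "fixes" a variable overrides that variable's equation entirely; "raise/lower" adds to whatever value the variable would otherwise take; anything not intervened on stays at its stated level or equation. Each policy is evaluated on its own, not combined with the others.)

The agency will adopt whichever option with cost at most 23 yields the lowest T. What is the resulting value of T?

Policy B (L + 36, G − 33):
  G = 148 − 33 = 115
  N = 57
  L = 298 + 4·115 (+36 from intervention) = 794
  T = 125 + 5·115 + 3·57 − 3·794 = -1511
Policy C (G := 208):
  G = 208
  N = 57
  L = 298 + 4·208 = 1130
  T = 125 + 5·208 + 3·57 − 3·1130 = -2054
Comparing — Policy B: T=-1511, Policy C: T=-2054. Lowest is -2054 (Policy C).

-2054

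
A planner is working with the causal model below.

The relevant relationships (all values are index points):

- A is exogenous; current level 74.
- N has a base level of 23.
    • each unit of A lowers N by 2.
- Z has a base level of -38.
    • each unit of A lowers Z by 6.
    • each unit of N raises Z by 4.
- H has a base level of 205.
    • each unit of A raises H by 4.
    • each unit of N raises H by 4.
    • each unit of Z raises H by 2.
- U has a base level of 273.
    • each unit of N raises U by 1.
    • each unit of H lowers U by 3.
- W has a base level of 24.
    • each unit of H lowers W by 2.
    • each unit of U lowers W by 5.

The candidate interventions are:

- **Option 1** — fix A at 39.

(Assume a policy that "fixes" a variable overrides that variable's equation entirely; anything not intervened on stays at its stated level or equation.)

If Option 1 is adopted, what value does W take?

Option 1 (A := 39):
  A = 39
  N = 23 − 2·39 = -55
  Z = -38 − 6·39 + 4·(-55) = -492
  H = 205 + 4·39 + 4·(-55) + 2·(-492) = -843
  U = 273 + (-55) − 3·(-843) = 2747
  W = 24 − 2·(-843) − 5·2747 = -12025

-12025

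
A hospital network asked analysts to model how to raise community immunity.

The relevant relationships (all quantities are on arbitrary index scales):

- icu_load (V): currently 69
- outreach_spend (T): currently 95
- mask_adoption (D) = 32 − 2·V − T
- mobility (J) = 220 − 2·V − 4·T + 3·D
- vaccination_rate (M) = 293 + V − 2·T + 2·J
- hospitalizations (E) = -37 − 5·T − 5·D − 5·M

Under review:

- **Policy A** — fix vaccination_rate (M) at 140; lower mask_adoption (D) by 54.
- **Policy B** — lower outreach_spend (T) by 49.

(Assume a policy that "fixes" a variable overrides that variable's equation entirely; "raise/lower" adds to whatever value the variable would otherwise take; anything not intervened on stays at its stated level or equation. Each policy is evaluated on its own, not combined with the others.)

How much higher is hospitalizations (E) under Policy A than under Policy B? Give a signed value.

Policy A (M := 140, D − 54):
  V = 69
  T = 95
  D = 32 − 2·69 − 95 (−54 from intervention) = -255
  J = 220 − 2·69 − 4·95 + 3·(-255) = -1063
  M = 140
  E = -37 − 5·95 − 5·(-255) − 5·140 = 63
Policy B (T − 49):
  V = 69
  T = 95 − 49 = 46
  D = 32 − 2·69 − 46 = -152
  J = 220 − 2·69 − 4·46 + 3·(-152) = -558
  M = 293 + 69 − 2·46 + 2·(-558) = -846
  E = -37 − 5·46 − 5·(-152) − 5·(-846) = 4723
E: 63 − 4723 = -4660

-4660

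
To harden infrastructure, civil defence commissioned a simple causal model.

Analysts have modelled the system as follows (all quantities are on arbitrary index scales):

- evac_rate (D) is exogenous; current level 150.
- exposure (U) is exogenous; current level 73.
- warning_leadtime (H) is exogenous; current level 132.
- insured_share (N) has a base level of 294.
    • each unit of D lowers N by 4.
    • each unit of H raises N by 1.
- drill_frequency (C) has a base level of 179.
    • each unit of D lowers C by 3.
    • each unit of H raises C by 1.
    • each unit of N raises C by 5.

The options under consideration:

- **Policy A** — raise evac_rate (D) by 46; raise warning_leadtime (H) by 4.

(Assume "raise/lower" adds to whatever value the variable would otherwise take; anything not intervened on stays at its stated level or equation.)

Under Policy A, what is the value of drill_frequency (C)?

Policy A (D + 46, H + 4):
  D = 150 + 46 = 196
  H = 132 + 4 = 136
  N = 294 − 4·196 + 136 = -354
  C = 179 − 3·196 + 136 + 5·(-354) = -2043

-2043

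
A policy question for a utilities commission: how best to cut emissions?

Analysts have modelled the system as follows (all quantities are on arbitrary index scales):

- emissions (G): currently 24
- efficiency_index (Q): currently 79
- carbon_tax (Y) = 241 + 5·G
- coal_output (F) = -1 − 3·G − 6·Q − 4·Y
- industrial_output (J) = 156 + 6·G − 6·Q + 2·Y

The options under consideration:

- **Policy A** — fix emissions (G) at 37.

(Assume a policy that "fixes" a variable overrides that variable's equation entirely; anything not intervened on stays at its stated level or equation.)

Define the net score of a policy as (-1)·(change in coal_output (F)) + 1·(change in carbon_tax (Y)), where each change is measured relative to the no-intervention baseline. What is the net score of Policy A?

364

Baseline:
  G = 24
  Q = 79
  Y = 241 + 5·24 = 361
  F = -1 − 3·24 − 6·79 − 4·361 = -1991
Policy A (G := 37):
  G = 37
  Q = 79
  Y = 241 + 5·37 = 426
  F = -1 − 3·37 − 6·79 − 4·426 = -2290
ΔF = -2290 − (-1991) = -299; ΔY = 426 − 361 = 65
Score = (-1)·(-299) + 1·65 = 364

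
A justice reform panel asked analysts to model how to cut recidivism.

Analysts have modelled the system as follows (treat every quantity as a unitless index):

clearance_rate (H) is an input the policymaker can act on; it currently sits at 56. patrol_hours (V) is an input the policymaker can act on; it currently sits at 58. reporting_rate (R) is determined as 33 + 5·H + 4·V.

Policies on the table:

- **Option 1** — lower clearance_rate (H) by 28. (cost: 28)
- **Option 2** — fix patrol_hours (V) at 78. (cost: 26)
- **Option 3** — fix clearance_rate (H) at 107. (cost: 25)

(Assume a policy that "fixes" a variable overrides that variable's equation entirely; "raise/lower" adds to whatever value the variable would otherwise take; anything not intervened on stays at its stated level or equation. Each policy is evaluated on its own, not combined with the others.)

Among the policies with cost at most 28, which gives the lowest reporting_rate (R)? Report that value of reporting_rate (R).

405

Option 1 (H − 28):
  H = 56 − 28 = 28
  V = 58
  R = 33 + 5·28 + 4·58 = 405
Option 2 (V := 78):
  H = 56
  V = 78
  R = 33 + 5·56 + 4·78 = 625
Option 3 (H := 107):
  H = 107
  V = 58
  R = 33 + 5·107 + 4·58 = 800
Comparing — Option 1: R=405, Option 2: R=625, Option 3: R=800. Lowest is 405 (Option 1).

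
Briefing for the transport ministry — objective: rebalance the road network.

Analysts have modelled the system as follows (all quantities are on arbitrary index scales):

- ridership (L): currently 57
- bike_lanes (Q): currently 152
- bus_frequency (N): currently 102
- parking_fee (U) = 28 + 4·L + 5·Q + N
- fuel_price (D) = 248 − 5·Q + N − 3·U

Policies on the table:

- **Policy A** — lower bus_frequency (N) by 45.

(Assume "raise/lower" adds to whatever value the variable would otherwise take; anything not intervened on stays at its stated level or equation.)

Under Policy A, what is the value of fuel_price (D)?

Policy A (N − 45):
  L = 57
  Q = 152
  N = 102 − 45 = 57
  U = 28 + 4·57 + 5·152 + 57 = 1073
  D = 248 − 5·152 + 57 − 3·1073 = -3674

-3674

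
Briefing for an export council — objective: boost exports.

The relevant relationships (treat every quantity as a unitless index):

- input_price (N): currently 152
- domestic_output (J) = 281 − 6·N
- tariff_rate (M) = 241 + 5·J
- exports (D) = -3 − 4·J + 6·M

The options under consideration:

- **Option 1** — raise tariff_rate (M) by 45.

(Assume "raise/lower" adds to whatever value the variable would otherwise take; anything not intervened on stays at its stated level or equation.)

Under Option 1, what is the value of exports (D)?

Option 1 (M + 45):
  N = 152
  J = 281 − 6·152 = -631
  M = 241 + 5·(-631) (+45 from intervention) = -2869
  D = -3 − 4·(-631) + 6·(-2869) = -14693

-14693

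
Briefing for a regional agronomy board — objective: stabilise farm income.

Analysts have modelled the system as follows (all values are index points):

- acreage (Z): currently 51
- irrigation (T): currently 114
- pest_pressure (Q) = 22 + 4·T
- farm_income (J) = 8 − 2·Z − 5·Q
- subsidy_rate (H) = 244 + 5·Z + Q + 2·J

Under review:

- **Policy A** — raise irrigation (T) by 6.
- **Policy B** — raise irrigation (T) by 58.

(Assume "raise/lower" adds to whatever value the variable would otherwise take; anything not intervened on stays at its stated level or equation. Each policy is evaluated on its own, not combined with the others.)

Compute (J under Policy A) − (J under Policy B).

1040

Policy A (T + 6):
  Z = 51
  T = 114 + 6 = 120
  Q = 22 + 4·120 = 502
  J = 8 − 2·51 − 5·502 = -2604
Policy B (T + 58):
  Z = 51
  T = 114 + 58 = 172
  Q = 22 + 4·172 = 710
  J = 8 − 2·51 − 5·710 = -3644
J: -2604 − (-3644) = 1040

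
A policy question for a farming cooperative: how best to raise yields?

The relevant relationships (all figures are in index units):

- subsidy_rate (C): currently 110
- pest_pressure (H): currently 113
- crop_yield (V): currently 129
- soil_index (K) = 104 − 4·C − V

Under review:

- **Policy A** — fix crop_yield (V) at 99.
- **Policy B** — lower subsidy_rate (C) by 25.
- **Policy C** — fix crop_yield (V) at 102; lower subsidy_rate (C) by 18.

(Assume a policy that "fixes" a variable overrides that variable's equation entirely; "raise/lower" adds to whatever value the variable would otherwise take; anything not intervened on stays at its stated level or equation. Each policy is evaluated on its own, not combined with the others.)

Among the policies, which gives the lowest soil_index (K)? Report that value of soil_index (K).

Policy A (V := 99):
  C = 110
  V = 99
  K = 104 − 4·110 − 99 = -435
Policy B (C − 25):
  C = 110 − 25 = 85
  V = 129
  K = 104 − 4·85 − 129 = -365
Policy C (V := 102, C − 18):
  C = 110 − 18 = 92
  V = 102
  K = 104 − 4·92 − 102 = -366
Comparing — Policy A: K=-435, Policy B: K=-365, Policy C: K=-366. Lowest is -435 (Policy A).

-435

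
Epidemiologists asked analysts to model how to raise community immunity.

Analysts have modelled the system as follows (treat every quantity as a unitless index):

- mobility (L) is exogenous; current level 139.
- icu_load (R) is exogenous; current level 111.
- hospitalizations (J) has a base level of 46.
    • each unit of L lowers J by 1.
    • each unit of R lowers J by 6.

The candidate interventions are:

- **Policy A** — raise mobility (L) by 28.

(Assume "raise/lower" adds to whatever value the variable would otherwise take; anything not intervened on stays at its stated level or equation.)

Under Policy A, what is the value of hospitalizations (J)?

-787

Policy A (L + 28):
  L = 139 + 28 = 167
  R = 111
  J = 46 − 167 − 6·111 = -787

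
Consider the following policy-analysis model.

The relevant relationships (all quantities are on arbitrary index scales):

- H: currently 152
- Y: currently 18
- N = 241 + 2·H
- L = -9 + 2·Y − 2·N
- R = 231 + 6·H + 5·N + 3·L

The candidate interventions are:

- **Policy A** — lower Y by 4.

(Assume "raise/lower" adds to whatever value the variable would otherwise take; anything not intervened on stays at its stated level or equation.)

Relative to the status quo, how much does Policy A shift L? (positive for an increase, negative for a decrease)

Baseline:
  H = 152
  Y = 18
  N = 241 + 2·152 = 545
  L = -9 + 2·18 − 2·545 = -1063
Policy A (Y − 4):
  H = 152
  Y = 18 − 4 = 14
  N = 241 + 2·152 = 545
  L = -9 + 2·14 − 2·545 = -1071
Change in L: -1071 − (-1063) = -8

-8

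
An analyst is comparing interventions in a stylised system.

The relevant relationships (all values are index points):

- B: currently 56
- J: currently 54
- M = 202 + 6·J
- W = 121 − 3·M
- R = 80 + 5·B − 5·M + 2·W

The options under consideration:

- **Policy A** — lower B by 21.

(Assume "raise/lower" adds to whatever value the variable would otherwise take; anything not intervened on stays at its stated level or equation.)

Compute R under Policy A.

-5289

Policy A (B − 21):
  B = 56 − 21 = 35
  J = 54
  M = 202 + 6·54 = 526
  W = 121 − 3·526 = -1457
  R = 80 + 5·35 − 5·526 + 2·(-1457) = -5289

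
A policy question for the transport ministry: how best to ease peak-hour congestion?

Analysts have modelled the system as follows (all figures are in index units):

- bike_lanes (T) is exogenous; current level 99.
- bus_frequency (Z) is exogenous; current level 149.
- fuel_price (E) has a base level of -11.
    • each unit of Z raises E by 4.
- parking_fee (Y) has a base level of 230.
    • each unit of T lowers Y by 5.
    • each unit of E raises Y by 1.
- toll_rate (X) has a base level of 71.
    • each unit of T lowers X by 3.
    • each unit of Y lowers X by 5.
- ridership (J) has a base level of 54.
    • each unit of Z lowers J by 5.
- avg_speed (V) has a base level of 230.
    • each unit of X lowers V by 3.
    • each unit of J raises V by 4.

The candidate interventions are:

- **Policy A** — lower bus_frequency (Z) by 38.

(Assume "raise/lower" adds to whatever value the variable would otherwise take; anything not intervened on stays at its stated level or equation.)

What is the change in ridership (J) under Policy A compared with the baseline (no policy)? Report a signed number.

Baseline:
  Z = 149
  J = 54 − 5·149 = -691
Policy A (Z − 38):
  Z = 149 − 38 = 111
  J = 54 − 5·111 = -501
Change in J: -501 − (-691) = 190

190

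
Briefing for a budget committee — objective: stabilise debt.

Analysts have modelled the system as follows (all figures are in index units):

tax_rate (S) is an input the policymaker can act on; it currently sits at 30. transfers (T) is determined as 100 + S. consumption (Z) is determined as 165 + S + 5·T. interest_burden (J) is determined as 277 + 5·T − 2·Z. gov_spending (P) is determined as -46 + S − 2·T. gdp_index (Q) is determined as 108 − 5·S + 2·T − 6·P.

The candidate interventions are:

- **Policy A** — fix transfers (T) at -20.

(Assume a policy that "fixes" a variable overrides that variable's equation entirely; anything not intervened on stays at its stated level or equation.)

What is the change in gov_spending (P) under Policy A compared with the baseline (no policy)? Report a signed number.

300

Baseline:
  S = 30
  T = 100 + 30 = 130
  P = -46 + 30 − 2·130 = -276
Policy A (T := -20):
  S = 30
  T = -20
  P = -46 + 30 − 2·(-20) = 24
Change in P: 24 − (-276) = 300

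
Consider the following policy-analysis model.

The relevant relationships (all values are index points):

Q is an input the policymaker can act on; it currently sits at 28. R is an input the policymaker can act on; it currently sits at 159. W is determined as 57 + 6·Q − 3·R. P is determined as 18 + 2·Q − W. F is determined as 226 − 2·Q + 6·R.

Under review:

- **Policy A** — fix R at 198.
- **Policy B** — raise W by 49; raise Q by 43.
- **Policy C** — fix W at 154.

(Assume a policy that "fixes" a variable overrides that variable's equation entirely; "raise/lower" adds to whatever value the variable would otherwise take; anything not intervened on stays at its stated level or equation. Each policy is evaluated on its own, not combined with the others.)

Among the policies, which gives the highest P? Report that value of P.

443

Policy A (R := 198):
  Q = 28
  R = 198
  W = 57 + 6·28 − 3·198 = -369
  P = 18 + 2·28 − (-369) = 443
Policy B (W + 49, Q + 43):
  Q = 28 + 43 = 71
  R = 159
  W = 57 + 6·71 − 3·159 (+49 from intervention) = 55
  P = 18 + 2·71 − 55 = 105
Policy C (W := 154):
  Q = 28
  R = 159
  W = 154
  P = 18 + 2·28 − 154 = -80
Comparing — Policy A: P=443, Policy B: P=105, Policy C: P=-80. Highest is 443 (Policy A).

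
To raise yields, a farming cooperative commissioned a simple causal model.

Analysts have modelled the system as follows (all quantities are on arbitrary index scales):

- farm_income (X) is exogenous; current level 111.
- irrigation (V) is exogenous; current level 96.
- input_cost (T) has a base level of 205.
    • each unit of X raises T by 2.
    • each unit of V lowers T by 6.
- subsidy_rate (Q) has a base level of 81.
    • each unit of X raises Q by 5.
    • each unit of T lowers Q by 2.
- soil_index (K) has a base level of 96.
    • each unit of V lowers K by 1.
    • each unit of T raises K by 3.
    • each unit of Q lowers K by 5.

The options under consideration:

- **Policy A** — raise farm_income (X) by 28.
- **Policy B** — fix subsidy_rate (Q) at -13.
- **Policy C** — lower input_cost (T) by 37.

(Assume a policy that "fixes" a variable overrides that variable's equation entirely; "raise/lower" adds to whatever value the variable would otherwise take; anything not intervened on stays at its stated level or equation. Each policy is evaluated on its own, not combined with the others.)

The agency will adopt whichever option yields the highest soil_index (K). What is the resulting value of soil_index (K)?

-382

Policy A (X + 28):
  X = 111 + 28 = 139
  V = 96
  T = 205 + 2·139 − 6·96 = -93
  Q = 81 + 5·139 − 2·(-93) = 962
  K = 96 − 96 + 3·(-93) − 5·962 = -5089
Policy B (Q := -13):
  X = 111
  V = 96
  T = 205 + 2·111 − 6·96 = -149
  Q = -13
  K = 96 − 96 + 3·(-149) − 5·(-13) = -382
Policy C (T − 37):
  X = 111
  V = 96
  T = 205 + 2·111 − 6·96 (−37 from intervention) = -186
  Q = 81 + 5·111 − 2·(-186) = 1008
  K = 96 − 96 + 3·(-186) − 5·1008 = -5598
Comparing — Policy A: K=-5089, Policy B: K=-382, Policy C: K=-5598. Highest is -382 (Policy B).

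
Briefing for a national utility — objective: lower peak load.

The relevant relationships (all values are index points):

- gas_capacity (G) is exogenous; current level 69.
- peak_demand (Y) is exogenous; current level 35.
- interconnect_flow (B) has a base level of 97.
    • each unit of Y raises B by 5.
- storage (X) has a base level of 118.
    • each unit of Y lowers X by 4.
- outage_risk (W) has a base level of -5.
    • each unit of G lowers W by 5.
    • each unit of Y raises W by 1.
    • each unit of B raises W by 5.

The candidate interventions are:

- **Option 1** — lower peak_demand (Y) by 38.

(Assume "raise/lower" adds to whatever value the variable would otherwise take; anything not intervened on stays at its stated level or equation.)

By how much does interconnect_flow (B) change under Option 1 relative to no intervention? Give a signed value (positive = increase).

Baseline:
  Y = 35
  B = 97 + 5·35 = 272
Option 1 (Y − 38):
  Y = 35 − 38 = -3
  B = 97 + 5·(-3) = 82
Change in B: 82 − 272 = -190

-190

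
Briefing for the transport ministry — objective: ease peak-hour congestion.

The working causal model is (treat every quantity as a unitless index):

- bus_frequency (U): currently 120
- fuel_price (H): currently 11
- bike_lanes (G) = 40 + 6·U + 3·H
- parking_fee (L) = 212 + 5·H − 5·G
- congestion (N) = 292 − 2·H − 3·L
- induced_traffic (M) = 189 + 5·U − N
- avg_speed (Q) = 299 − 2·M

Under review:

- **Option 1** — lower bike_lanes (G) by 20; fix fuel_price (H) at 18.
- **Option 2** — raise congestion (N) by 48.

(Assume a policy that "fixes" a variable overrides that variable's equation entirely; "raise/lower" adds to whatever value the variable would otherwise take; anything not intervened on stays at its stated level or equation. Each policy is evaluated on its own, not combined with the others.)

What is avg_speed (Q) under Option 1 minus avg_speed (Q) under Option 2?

Option 1 (G − 20, H := 18):
  U = 120
  H = 18
  G = 40 + 6·120 + 3·18 (−20 from intervention) = 794
  L = 212 + 5·18 − 5·794 = -3668
  N = 292 − 2·18 − 3·(-3668) = 11260
  M = 189 + 5·120 − 11260 = -10471
  Q = 299 − 2·(-10471) = 21241
Option 2 (N + 48):
  U = 120
  H = 11
  G = 40 + 6·120 + 3·11 = 793
  L = 212 + 5·11 − 5·793 = -3698
  N = 292 − 2·11 − 3·(-3698) (+48 from intervention) = 11412
  M = 189 + 5·120 − 11412 = -10623
  Q = 299 − 2·(-10623) = 21545
Q: 21241 − 21545 = -304

-304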